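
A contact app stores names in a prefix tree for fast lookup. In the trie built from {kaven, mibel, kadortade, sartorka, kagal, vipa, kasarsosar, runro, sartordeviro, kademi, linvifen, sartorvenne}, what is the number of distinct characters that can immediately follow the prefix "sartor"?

3

Follow the path "sartor" to its node, then look at its outgoing edges.
Distinct next characters after "sartor": d, k, v.
That node has 3 child edges.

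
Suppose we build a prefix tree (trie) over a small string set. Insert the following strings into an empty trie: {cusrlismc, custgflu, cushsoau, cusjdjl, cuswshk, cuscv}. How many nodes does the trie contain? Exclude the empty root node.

29

Trie structure (* marks end of a word):
(root)
└─ c
   └─ u
      └─ s
         ├─ c
         │  └─ v *
         ├─ h
         │  └─ s
         │     └─ o
         │        └─ a
         │           └─ u *
         ├─ j
         │  └─ d
         │     └─ j
         │        └─ l *
         ├─ r
         │  └─ l
         │     └─ i
         │        └─ s
         │           └─ m
         │              └─ c *
         ├─ t
         │  └─ g
         │     └─ f
         │        └─ l
         │           └─ u *
         └─ w
            └─ s
               └─ h
                  └─ k *
Counting every labelled node above: 29.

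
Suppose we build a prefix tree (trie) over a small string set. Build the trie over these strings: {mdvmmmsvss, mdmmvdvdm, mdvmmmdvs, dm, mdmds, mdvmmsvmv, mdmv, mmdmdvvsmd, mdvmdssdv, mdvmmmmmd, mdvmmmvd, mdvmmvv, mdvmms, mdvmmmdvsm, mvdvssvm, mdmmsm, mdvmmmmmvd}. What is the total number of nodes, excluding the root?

62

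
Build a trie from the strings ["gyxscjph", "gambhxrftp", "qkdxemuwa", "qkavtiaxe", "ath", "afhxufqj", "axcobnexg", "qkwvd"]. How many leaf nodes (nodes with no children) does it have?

A leaf is a node with no children — equivalently, the end of a word that is not a proper prefix of any other stored word.
Those words: "afhxufqj", "ath", "axcobnexg", "gambhxrftp", "gyxscjph", "qkavtiaxe", "qkdxemuwa", "qkwvd"
Leaf count: 8

8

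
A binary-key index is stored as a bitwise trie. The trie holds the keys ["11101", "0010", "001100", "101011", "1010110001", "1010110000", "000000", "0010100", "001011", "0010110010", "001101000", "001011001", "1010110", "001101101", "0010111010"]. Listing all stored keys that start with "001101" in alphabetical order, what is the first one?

Filter for "001101…" and sort: "001101000", "001101101"
The 1st is 001101000.

001101000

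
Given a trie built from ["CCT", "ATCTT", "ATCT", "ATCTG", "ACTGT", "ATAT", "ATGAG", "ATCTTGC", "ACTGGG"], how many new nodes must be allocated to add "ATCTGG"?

Walking "ATCTGG" from the root, the first 5 characters ("ATCTG") follow existing edges; "G" is the first miss.
So 6 − 5 = 1 new nodes.

1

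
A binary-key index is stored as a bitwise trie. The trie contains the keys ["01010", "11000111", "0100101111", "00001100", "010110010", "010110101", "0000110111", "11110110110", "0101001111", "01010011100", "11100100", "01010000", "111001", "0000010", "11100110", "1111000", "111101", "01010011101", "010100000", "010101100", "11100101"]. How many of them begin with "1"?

Walk to "1"; the words in its subtree are exactly those with that prefix.
Matches: "11000111", "111001", "11100100", "11100101", "11100110", "1111000", "111101", "11110110110"
Count: 8

8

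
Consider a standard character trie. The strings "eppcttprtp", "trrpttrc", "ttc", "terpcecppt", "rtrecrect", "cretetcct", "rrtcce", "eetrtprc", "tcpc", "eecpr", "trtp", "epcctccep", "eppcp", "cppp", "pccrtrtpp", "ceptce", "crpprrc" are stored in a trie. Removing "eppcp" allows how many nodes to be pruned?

Walk "eppcp" from the leaf back toward the root, removing each node that no remaining word uses.
The suffix "p" (1 node) is used only by "eppcp"; the node for "eppc" still has the child "t", so pruning stops there.
Nodes removed: 1

1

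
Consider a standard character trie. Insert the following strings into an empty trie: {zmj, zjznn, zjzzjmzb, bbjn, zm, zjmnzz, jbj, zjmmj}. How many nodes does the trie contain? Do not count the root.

Insert word by word; a character creates a node only if that edge doesn't already exist:
  "zmj" → 3 new (z, m, j)
  "zjznn" → prefix "z" already present; 4 new (j, z, n, n)
  "zjzzjmzb" → prefix "zjz" already present; 5 new (z, j, m, z, b)
  "bbjn" → 4 new (b, b, j, n)
  "zm" → prefix "zm" already present; 0 new (none)
  "zjmnzz" → prefix "zj" already present; 4 new (m, n, z, z)
  "jbj" → 3 new (j, b, j)
  "zjmmj" → prefix "zjm" already present; 2 new (m, j)
Total nodes = 3 + 4 + 5 + 4 + 0 + 4 + 3 + 2 = 25

25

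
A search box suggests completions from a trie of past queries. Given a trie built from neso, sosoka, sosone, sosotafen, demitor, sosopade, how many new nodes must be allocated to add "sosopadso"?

"sosopad" is already a path in the trie; the remaining "so" must be added.
Each of the 2 remaining characters creates one node.

2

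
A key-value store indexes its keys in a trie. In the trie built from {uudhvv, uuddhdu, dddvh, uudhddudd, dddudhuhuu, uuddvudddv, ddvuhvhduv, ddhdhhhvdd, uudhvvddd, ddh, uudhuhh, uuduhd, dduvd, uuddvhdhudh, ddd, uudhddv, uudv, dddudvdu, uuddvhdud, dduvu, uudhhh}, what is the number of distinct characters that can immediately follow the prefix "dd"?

4

Walk "dd" from the root, arriving at one node.
Characters that immediately follow "dd" among the stored strings: {d, h, u, v}.
That node has 4 child edges.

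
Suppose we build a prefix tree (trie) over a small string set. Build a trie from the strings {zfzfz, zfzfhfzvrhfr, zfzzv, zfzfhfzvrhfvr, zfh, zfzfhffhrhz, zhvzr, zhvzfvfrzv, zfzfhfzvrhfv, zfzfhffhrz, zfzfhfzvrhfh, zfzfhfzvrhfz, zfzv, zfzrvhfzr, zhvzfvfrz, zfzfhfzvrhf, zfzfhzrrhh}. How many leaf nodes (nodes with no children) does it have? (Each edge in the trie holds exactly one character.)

Leaves are exactly the stored words that no other stored word extends.
Those words: "zfh", "zfzfhffhrhz", "zfzfhffhrz", "zfzfhfzvrhfh", "zfzfhfzvrhfr", "zfzfhfzvrhfvr", "zfzfhfzvrhfz", "zfzfhzrrhh", "zfzfz", "zfzrvhfzr", "zfzv", "zfzzv", "zhvzfvfrzv", "zhvzr"
Leaf count: 14

14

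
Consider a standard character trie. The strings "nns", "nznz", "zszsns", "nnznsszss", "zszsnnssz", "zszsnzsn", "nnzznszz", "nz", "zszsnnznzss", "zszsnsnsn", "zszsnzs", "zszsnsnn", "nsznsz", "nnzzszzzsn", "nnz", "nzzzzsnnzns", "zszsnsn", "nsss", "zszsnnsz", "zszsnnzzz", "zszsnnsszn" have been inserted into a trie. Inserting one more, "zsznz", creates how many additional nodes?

2

Walking "zsznz" from the root, the first 3 characters ("zsz") follow existing edges; "n" is the first miss.
New nodes needed: |"zsznz"| − 3 = 5 − 3 = 2.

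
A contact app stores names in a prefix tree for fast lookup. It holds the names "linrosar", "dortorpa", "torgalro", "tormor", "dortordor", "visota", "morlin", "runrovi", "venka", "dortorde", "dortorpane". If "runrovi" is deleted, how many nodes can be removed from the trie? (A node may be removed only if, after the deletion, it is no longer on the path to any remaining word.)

Walk "runrovi" from the leaf back toward the root, removing each node that no remaining word uses.
No other word shares any prefix with "runrovi", so all 7 of its nodes go.
Nodes removed: 7

7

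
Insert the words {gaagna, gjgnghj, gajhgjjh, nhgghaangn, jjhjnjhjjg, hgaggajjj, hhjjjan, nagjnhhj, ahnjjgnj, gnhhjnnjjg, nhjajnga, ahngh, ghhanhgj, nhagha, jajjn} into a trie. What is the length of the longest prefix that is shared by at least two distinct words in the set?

3

Equivalently: take the maximum, over all pairs, of their longest common prefix length.
e.g. "ahngh" and "ahnjjgnj" share the prefix "ahn" of length 3; no pair shares a longer one.
Longest shared-prefix length: 3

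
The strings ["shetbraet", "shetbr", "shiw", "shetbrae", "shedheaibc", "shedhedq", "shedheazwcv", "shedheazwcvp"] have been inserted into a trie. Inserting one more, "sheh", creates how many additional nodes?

1

"she" is already a path in the trie; the remaining "h" must be added.
Each of the 1 remaining characters creates one node.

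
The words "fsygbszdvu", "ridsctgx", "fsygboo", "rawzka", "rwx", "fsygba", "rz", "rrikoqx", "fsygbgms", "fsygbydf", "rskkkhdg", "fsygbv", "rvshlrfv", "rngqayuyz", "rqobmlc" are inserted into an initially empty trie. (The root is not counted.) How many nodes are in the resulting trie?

70

For each word, the new-node count is its length minus the longest prefix already in the trie:
  "fsygbszdvu" → 10 new (f, s, y, g, b, s, z, d, v, u)
  "ridsctgx" → 8 new (r, i, d, s, c, t, g, x)
  "fsygboo" → prefix "fsygb" already present; 2 new (o, o)
  "rawzka" → prefix "r" already present; 5 new (a, w, z, k, a)
  "rwx" → prefix "r" already present; 2 new (w, x)
  "fsygba" → prefix "fsygb" already present; 1 new (a)
  "rz" → prefix "r" already present; 1 new (z)
  "rrikoqx" → prefix "r" already present; 6 new (r, i, k, o, q, x)
  "fsygbgms" → prefix "fsygb" already present; 3 new (g, m, s)
  "fsygbydf" → prefix "fsygb" already present; 3 new (y, d, f)
  "rskkkhdg" → prefix "r" already present; 7 new (s, k, k, k, h, d, g)
  "fsygbv" → prefix "fsygb" already present; 1 new (v)
  "rvshlrfv" → prefix "r" already present; 7 new (v, s, h, l, r, f, v)
  "rngqayuyz" → prefix "r" already present; 8 new (n, g, q, a, y, u, y, z)
  "rqobmlc" → prefix "r" already present; 6 new (q, o, b, m, l, c)
Total nodes = 10 + 8 + 2 + 5 + 2 + 1 + 1 + 6 + 3 + 3 + 7 + 1 + 7 + 8 + 6 = 70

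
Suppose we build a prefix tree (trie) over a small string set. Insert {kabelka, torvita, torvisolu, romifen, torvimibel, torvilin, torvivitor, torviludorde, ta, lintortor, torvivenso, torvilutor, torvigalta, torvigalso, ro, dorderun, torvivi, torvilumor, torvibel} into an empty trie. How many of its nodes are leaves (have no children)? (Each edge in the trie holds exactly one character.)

17

Leaves are exactly the stored words that no other stored word extends.
Those words: "dorderun", "kabelka", "lintortor", "romifen", "ta", "torvibel", "torvigalso", "torvigalta", "torvilin", "torviludorde", "torvilumor", "torvilutor", "torvimibel", "torvisolu", "torvita", "torvivenso", "torvivitor"
Leaf count: 17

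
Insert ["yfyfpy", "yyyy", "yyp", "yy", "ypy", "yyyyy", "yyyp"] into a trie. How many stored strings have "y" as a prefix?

Traverse to the node for "y", then collect every word in that subtree.
Words under "y": yfyfpy, ypy, yy, yyp, yyyp, yyyy, yyyyy
Count: 7

7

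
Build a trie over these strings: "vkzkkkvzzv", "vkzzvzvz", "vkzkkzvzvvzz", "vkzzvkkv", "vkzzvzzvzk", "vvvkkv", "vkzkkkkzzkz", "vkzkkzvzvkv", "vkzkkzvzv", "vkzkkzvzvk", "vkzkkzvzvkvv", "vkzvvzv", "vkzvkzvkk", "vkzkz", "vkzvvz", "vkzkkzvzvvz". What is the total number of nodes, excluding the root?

For each word, the new-node count is its length minus the longest prefix already in the trie:
  "vkzkkkvzzv" → 10 new (v, k, z, k, k, k, v, z, z, v)
  "vkzzvzvz" → prefix "vkz" already present; 5 new (z, v, z, v, z)
  "vkzkkzvzvvzz" → prefix "vkzkk" already present; 7 new (z, v, z, v, v, z, z)
  "vkzzvkkv" → prefix "vkzzv" already present; 3 new (k, k, v)
  "vkzzvzzvzk" → prefix "vkzzvz" already present; 4 new (z, v, z, k)
  "vvvkkv" → prefix "v" already present; 5 new (v, v, k, k, v)
  "vkzkkkkzzkz" → prefix "vkzkkk" already present; 5 new (k, z, z, k, z)
  "vkzkkzvzvkv" → prefix "vkzkkzvzv" already present; 2 new (k, v)
  "vkzkkzvzv" → prefix "vkzkkzvzv" already present; 0 new (none)
  "vkzkkzvzvk" → prefix "vkzkkzvzvk" already present; 0 new (none)
  "vkzkkzvzvkvv" → prefix "vkzkkzvzvkv" already present; 1 new (v)
  "vkzvvzv" → prefix "vkz" already present; 4 new (v, v, z, v)
  "vkzvkzvkk" → prefix "vkzv" already present; 5 new (k, z, v, k, k)
  "vkzkz" → prefix "vkzk" already present; 1 new (z)
  "vkzvvz" → prefix "vkzvvz" already present; 0 new (none)
  "vkzkkzvzvvz" → prefix "vkzkkzvzvvz" already present; 0 new (none)
Total nodes = 10 + 5 + 7 + 3 + 4 + 5 + 5 + 2 + 0 + 0 + 1 + 4 + 5 + 1 + 0 + 0 = 52

52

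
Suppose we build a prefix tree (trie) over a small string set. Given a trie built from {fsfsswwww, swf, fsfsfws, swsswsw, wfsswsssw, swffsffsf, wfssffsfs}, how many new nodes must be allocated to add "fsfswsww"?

Walking "fsfswsww" from the root, the first 4 characters ("fsfs") follow existing edges; "w" is the first miss.
New nodes needed: |"fsfswsww"| − 4 = 8 − 4 = 4.

4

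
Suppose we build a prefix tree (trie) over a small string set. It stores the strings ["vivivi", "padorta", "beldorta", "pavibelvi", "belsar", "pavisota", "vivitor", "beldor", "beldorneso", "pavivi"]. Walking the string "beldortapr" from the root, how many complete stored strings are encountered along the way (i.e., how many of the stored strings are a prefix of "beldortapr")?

Walk "beldortapr" from the root; an end-of-word marker is hit whenever a stored word is a prefix of "beldortapr".
Prefixes of the query that are stored words: "beldor", "beldorta"
Count: 2

2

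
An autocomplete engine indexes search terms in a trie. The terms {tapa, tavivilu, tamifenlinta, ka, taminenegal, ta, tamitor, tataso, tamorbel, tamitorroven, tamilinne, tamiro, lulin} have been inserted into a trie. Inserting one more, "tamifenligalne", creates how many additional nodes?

The longest prefix of "tamifenligalne" already in the trie is "tamifenli" (length 9).
So 14 − 9 = 5 new nodes.

5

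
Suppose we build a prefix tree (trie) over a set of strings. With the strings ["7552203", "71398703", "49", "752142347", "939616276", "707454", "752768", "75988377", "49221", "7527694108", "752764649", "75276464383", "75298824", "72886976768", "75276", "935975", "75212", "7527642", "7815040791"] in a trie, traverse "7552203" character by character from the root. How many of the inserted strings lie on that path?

1

Traverse "7552203" character by character; count nodes along the way that are marked as word ends.
Prefixes of the query that are stored words: "7552203"
Count: 1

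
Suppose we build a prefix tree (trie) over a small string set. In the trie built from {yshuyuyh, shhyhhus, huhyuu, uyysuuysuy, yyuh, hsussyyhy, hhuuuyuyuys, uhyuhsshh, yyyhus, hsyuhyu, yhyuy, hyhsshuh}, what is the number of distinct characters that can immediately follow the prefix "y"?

Follow the path "y" to its node, then look at its outgoing edges.
Characters that immediately follow "y" among the stored strings: {h, s, y}.
That node has 3 child edges.

3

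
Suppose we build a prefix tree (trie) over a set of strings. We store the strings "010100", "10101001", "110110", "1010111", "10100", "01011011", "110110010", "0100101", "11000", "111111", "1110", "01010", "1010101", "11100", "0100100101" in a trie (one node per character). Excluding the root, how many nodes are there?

46

For each word, the new-node count is its length minus the longest prefix already in the trie:
  "010100" → 6 new (0, 1, 0, 1, 0, 0)
  "10101001" → 8 new (1, 0, 1, 0, 1, 0, 0, 1)
  "110110" → prefix "1" already present; 5 new (1, 0, 1, 1, 0)
  "1010111" → prefix "10101" already present; 2 new (1, 1)
  "10100" → prefix "1010" already present; 1 new (0)
  "01011011" → prefix "0101" already present; 4 new (1, 0, 1, 1)
  "110110010" → prefix "110110" already present; 3 new (0, 1, 0)
  "0100101" → prefix "010" already present; 4 new (0, 1, 0, 1)
  "11000" → prefix "110" already present; 2 new (0, 0)
  "111111" → prefix "11" already present; 4 new (1, 1, 1, 1)
  "1110" → prefix "111" already present; 1 new (0)
  "01010" → prefix "01010" already present; 0 new (none)
  "1010101" → prefix "101010" already present; 1 new (1)
  "11100" → prefix "1110" already present; 1 new (0)
  "0100100101" → prefix "010010" already present; 4 new (0, 1, 0, 1)
Total nodes = 6 + 8 + 5 + 2 + 1 + 4 + 3 + 4 + 2 + 4 + 1 + 0 + 1 + 1 + 4 = 46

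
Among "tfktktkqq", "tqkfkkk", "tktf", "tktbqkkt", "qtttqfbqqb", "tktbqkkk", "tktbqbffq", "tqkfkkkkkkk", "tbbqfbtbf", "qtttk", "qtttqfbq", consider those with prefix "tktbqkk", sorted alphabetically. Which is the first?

tktbqkkk

DFS of the "tktbqkk" subtree visits, in order: "tktbqkkk", "tktbqkkt"
The 1st is tktbqkkk.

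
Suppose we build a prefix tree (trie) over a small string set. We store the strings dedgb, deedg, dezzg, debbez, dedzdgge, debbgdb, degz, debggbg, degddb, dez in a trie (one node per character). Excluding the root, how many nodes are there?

Trace insertions, counting only characters that open a new branch:
  "dedgb" → 5 new (d, e, d, g, b)
  "deedg" → prefix "de" already present; 3 new (e, d, g)
  "dezzg" → prefix "de" already present; 3 new (z, z, g)
  "debbez" → prefix "de" already present; 4 new (b, b, e, z)
  "dedzdgge" → prefix "ded" already present; 5 new (z, d, g, g, e)
  "debbgdb" → prefix "debb" already present; 3 new (g, d, b)
  "degz" → prefix "de" already present; 2 new (g, z)
  "debggbg" → prefix "deb" already present; 4 new (g, g, b, g)
  "degddb" → prefix "deg" already present; 3 new (d, d, b)
  "dez" → prefix "dez" already present; 0 new (none)
Total nodes = 5 + 3 + 3 + 4 + 5 + 3 + 2 + 4 + 3 + 0 = 32

32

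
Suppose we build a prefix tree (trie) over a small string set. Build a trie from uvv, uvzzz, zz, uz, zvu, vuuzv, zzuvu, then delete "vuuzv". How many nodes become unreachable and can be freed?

5

A node on "vuuzv"'s path can go only if nothing else ends at it or branches off below it.
No other word shares any prefix with "vuuzv", so all 5 of its nodes go.
Nodes removed: 5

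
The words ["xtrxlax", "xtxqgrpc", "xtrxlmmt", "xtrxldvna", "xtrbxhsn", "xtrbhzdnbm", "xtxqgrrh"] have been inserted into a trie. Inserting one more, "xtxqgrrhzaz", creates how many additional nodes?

3

Walking "xtxqgrrhzaz" from the root, the first 8 characters ("xtxqgrrh") follow existing edges; "z" is the first miss.
Each of the 3 remaining characters creates one node.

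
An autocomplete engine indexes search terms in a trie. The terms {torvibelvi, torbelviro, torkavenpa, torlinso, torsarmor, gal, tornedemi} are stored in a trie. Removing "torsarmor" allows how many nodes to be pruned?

6

Walk "torsarmor" from the leaf back toward the root, removing each node that no remaining word uses.
The suffix "sarmor" (6 nodes) is used only by "torsarmor"; the node for "tor" still has the child "v", so pruning stops there.
Nodes removed: 6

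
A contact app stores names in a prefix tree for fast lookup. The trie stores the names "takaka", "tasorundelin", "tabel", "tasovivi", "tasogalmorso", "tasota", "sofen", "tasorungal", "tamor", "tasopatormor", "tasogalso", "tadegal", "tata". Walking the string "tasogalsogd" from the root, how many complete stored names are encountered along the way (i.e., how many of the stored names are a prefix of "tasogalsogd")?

1

Walk "tasogalsogd" from the root; an end-of-word marker is hit whenever a stored word is a prefix of "tasogalsogd".
Prefixes of the query that are stored words: "tasogalso"
Count: 1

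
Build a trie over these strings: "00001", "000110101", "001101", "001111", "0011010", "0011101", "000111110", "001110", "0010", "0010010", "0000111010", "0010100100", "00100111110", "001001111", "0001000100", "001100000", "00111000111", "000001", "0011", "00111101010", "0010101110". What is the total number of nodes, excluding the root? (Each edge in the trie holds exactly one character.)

70

Trace insertions, counting only characters that open a new branch:
  "00001" → 5 new (0, 0, 0, 0, 1)
  "000110101" → prefix "000" already present; 6 new (1, 1, 0, 1, 0, 1)
  "001101" → prefix "00" already present; 4 new (1, 1, 0, 1)
  "001111" → prefix "0011" already present; 2 new (1, 1)
  "0011010" → prefix "001101" already present; 1 new (0)
  "0011101" → prefix "00111" already present; 2 new (0, 1)
  "000111110" → prefix "00011" already present; 4 new (1, 1, 1, 0)
  "001110" → prefix "001110" already present; 0 new (none)
  "0010" → prefix "001" already present; 1 new (0)
  "0010010" → prefix "0010" already present; 3 new (0, 1, 0)
  "0000111010" → prefix "00001" already present; 5 new (1, 1, 0, 1, 0)
  "0010100100" → prefix "0010" already present; 6 new (1, 0, 0, 1, 0, 0)
  "00100111110" → prefix "001001" already present; 5 new (1, 1, 1, 1, 0)
  "001001111" → prefix "001001111" already present; 0 new (none)
  "0001000100" → prefix "0001" already present; 6 new (0, 0, 0, 1, 0, 0)
  "001100000" → prefix "00110" already present; 4 new (0, 0, 0, 0)
  "00111000111" → prefix "001110" already present; 5 new (0, 0, 1, 1, 1)
  "000001" → prefix "0000" already present; 2 new (0, 1)
  "0011" → prefix "0011" already present; 0 new (none)
  "00111101010" → prefix "001111" already present; 5 new (0, 1, 0, 1, 0)
  "0010101110" → prefix "001010" already present; 4 new (1, 1, 1, 0)
Total nodes = 5 + 6 + 4 + 2 + 1 + 2 + 4 + 0 + 1 + 3 + 5 + 6 + 5 + 0 + 6 + 4 + 5 + 2 + 0 + 5 + 4 = 70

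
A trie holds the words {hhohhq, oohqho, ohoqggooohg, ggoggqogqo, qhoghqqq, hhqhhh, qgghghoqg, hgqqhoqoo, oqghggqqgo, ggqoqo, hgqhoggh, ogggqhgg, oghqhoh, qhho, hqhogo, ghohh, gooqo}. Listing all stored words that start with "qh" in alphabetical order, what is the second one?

Words with prefix "qh", in lexicographic order: "qhho", "qhoghqqq"
The 2nd is qhoghqqq.

qhoghqqq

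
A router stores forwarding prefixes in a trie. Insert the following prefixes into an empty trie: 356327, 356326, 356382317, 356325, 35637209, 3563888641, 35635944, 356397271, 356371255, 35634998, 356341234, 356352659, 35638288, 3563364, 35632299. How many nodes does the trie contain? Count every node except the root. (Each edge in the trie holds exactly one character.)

Insert word by word; a character creates a node only if that edge doesn't already exist:
  "356327" → 6 new (3, 5, 6, 3, 2, 7)
  "356326" → prefix "35632" already present; 1 new (6)
  "356382317" → prefix "3563" already present; 5 new (8, 2, 3, 1, 7)
  "356325" → prefix "35632" already present; 1 new (5)
  "35637209" → prefix "3563" already present; 4 new (7, 2, 0, 9)
  "3563888641" → prefix "35638" already present; 5 new (8, 8, 6, 4, 1)
  "35635944" → prefix "3563" already present; 4 new (5, 9, 4, 4)
  "356397271" → prefix "3563" already present; 5 new (9, 7, 2, 7, 1)
  "356371255" → prefix "35637" already present; 4 new (1, 2, 5, 5)
  "35634998" → prefix "3563" already present; 4 new (4, 9, 9, 8)
  "356341234" → prefix "35634" already present; 4 new (1, 2, 3, 4)
  "356352659" → prefix "35635" already present; 4 new (2, 6, 5, 9)
  "35638288" → prefix "356382" already present; 2 new (8, 8)
  "3563364" → prefix "3563" already present; 3 new (3, 6, 4)
  "35632299" → prefix "35632" already present; 3 new (2, 9, 9)
Total nodes = 6 + 1 + 5 + 1 + 4 + 5 + 4 + 5 + 4 + 4 + 4 + 4 + 2 + 3 + 3 = 55

55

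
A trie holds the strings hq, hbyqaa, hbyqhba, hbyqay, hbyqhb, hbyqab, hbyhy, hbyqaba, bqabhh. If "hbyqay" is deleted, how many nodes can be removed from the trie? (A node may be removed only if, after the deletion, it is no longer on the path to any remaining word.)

1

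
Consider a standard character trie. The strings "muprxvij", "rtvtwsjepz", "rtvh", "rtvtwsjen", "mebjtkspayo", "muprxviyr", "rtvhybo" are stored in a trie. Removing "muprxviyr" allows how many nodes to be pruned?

2

Walk "muprxviyr" from the leaf back toward the root, removing each node that no remaining word uses.
The suffix "yr" (2 nodes) is used only by "muprxviyr"; the node for "muprxvi" still has the child "j", so pruning stops there.
Nodes removed: 2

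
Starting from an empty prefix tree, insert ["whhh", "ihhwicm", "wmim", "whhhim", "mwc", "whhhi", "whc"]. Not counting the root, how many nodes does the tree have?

Trie structure (* marks end of a word):
(root)
├─ i
│  └─ h
│     └─ h
│        └─ w
│           └─ i
│              └─ c
│                 └─ m *
├─ m
│  └─ w
│     └─ c *
└─ w
   ├─ h
   │  ├─ c *
   │  └─ h
   │     └─ h *
   │        └─ i *
   │           └─ m *
   └─ m
      └─ i
         └─ m *
Counting every labelled node above: 20.

20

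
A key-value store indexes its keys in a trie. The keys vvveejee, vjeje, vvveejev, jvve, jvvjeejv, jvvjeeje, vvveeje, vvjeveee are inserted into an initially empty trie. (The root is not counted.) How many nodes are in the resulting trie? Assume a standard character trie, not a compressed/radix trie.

29

Trie structure (* marks end of a word):
(root)
├─ j
│  └─ v
│     └─ v
│        ├─ e *
│        └─ j
│           └─ e
│              └─ e
│                 └─ j
│                    ├─ e *
│                    └─ v *
└─ v
   ├─ j
   │  └─ e
   │     └─ j
   │        └─ e *
   └─ v
      ├─ j
      │  └─ e
      │     └─ v
      │        └─ e
      │           └─ e
      │              └─ e *
      └─ v
         └─ e
            └─ e
               └─ j
                  └─ e *
                     ├─ e *
                     └─ v *
Counting every labelled node above: 29.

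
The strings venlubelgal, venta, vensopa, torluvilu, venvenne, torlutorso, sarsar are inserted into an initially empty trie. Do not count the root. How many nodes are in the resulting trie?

42

For each word, the new-node count is its length minus the longest prefix already in the trie:
  "venlubelgal" → 11 new (v, e, n, l, u, b, e, l, g, a, l)
  "venta" → prefix "ven" already present; 2 new (t, a)
  "vensopa" → prefix "ven" already present; 4 new (s, o, p, a)
  "torluvilu" → 9 new (t, o, r, l, u, v, i, l, u)
  "venvenne" → prefix "ven" already present; 5 new (v, e, n, n, e)
  "torlutorso" → prefix "torlu" already present; 5 new (t, o, r, s, o)
  "sarsar" → 6 new (s, a, r, s, a, r)
Total nodes = 11 + 2 + 4 + 9 + 5 + 5 + 6 = 42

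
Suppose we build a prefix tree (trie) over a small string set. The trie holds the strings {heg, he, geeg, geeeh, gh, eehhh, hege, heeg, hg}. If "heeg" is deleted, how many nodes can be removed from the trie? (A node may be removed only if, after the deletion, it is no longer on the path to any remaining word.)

2

After clearing the end-marker at "heeg", prune upward until reaching a node still needed by another word.
The suffix "eg" (2 nodes) is used only by "heeg"; the node for "he" still has the child "g", so pruning stops there.
Nodes removed: 2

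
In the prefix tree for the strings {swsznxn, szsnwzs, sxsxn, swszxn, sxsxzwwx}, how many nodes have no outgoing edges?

Leaves are exactly the stored words that no other stored word extends.
Those words: "swsznxn", "swszxn", "sxsxn", "sxsxzwwx", "szsnwzs"
Leaf count: 5

5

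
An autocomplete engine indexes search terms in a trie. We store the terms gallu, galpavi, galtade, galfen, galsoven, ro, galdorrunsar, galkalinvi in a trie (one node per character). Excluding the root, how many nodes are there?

39

Trie structure (* marks end of a word):
(root)
├─ g
│  └─ a
│     └─ l
│        ├─ d
│        │  └─ o
│        │     └─ r
│        │        └─ r
│        │           └─ u
│        │              └─ n
│        │                 └─ s
│        │                    └─ a
│        │                       └─ r *
│        ├─ f
│        │  └─ e
│        │     └─ n *
│        ├─ k
│        │  └─ a
│        │     └─ l
│        │        └─ i
│        │           └─ n
│        │              └─ v
│        │                 └─ i *
│        ├─ l
│        │  └─ u *
│        ├─ p
│        │  └─ a
│        │     └─ v
│        │        └─ i *
│        ├─ s
│        │  └─ o
│        │     └─ v
│        │        └─ e
│        │           └─ n *
│        └─ t
│           └─ a
│              └─ d
│                 └─ e *
└─ r
   └─ o *
Counting every labelled node above: 39.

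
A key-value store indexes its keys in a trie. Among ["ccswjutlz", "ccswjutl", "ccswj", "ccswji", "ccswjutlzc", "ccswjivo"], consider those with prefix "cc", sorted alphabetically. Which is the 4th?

ccswjutl

Words with prefix "cc", in lexicographic order: "ccswj", "ccswji", "ccswjivo", "ccswjutl", "ccswjutlz", "ccswjutlzc"
The 4th is ccswjutl.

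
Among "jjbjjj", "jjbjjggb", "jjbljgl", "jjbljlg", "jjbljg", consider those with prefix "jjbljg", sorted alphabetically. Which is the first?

jjbljg

Filter for "jjbljg…" and sort: "jjbljg", "jjbljgl"
Position 1: jjbljg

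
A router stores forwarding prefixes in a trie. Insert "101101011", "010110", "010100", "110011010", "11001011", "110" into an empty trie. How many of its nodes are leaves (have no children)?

Leaves are exactly the stored words that no other stored word extends.
Those words: "010100", "010110", "101101011", "11001011", "110011010"
Leaf count: 5

5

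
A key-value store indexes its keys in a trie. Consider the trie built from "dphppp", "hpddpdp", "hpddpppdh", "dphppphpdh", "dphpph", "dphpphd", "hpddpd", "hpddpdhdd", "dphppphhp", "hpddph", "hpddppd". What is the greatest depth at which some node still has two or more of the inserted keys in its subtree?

Equivalently: take the maximum, over all pairs, of their longest common prefix length.
e.g. "dphppphhp" and "dphppphpdh" share the prefix "dphppph" of length 7; no pair shares a longer one.
Longest shared-prefix length: 7

7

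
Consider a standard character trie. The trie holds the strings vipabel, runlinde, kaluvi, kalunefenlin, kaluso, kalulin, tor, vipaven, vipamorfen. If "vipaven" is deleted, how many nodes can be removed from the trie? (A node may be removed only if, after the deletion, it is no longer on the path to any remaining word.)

3

After clearing the end-marker at "vipaven", prune upward until reaching a node still needed by another word.
The suffix "ven" (3 nodes) is used only by "vipaven"; the node for "vipa" still has the child "b", so pruning stops there.
Nodes removed: 3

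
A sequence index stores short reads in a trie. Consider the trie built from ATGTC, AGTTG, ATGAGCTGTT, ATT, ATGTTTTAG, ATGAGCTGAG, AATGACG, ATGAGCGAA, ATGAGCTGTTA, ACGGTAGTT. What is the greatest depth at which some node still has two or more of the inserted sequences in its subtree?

The deepest shared node is where two words last agree before diverging.
"ATGAGCTGTT" and "ATGAGCTGTTA" agree on "ATGAGCTGTT" (10 characters) before diverging; nothing deeper is shared.
Longest shared-prefix length: 10

10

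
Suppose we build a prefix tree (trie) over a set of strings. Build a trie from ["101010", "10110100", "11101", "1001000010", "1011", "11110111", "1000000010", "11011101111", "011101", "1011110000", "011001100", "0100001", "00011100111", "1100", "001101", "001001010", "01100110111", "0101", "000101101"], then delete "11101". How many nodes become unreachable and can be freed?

2

A node on "11101"'s path can go only if nothing else ends at it or branches off below it.
The suffix "01" (2 nodes) is used only by "11101"; the node for "111" still has the child "1", so pruning stops there.
Nodes removed: 2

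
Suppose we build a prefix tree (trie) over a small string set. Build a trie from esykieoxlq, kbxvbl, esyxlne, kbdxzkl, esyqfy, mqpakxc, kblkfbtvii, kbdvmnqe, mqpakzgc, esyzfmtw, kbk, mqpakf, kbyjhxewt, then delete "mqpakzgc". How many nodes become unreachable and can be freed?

3

Walk "mqpakzgc" from the leaf back toward the root, removing each node that no remaining word uses.
The suffix "zgc" (3 nodes) is used only by "mqpakzgc"; the node for "mqpak" still has the child "x", so pruning stops there.
Nodes removed: 3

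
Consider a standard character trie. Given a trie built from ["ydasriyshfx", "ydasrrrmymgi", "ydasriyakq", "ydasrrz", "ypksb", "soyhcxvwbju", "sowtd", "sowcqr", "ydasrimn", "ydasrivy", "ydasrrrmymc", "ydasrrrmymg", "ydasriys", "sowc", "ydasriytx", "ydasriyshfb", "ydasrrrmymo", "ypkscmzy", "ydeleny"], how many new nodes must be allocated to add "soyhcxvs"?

1

"soyhcxv" is already a path in the trie; the remaining "s" must be added.
Each of the 1 remaining characters creates one node.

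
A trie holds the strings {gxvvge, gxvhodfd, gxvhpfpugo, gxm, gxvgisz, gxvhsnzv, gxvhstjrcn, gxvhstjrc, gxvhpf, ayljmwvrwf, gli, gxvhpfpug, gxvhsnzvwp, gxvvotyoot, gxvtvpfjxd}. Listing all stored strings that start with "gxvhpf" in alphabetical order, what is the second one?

DFS of the "gxvhpf" subtree visits, in order: "gxvhpf", "gxvhpfpug", "gxvhpfpugo"
Position 2: gxvhpfpug

gxvhpfpug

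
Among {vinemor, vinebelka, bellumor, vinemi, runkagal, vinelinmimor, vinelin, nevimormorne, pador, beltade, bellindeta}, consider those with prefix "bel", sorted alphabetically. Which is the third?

beltade

Filter for "bel…" and sort: "bellindeta", "bellumor", "beltade"
The 3rd is beltade.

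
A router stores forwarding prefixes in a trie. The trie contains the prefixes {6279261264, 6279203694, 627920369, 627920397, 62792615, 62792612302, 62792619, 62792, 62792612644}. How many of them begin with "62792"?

9

Filter for entries beginning with "62792":
Words under "62792": 62792, 627920369, 6279203694, 627920397, 62792612302, 6279261264, 62792612644, 62792615, 62792619
Count: 9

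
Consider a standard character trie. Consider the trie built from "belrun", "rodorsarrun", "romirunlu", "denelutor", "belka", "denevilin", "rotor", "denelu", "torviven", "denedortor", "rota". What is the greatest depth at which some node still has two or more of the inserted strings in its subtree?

Equivalently: take the maximum, over all pairs, of their longest common prefix length.
"denelu" and "denelutor" agree on "denelu" (6 characters) before diverging; nothing deeper is shared.
Longest shared-prefix length: 6

6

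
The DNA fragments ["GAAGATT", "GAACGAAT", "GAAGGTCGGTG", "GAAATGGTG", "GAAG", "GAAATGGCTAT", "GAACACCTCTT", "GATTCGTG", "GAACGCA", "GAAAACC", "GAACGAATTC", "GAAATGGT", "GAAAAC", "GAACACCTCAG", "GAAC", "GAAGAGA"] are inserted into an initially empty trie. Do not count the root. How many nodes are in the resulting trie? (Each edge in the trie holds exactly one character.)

53

Insert word by word; a character creates a node only if that edge doesn't already exist:
  "GAAGATT" → 7 new (G, A, A, G, A, T, T)
  "GAACGAAT" → prefix "GAA" already present; 5 new (C, G, A, A, T)
  "GAAGGTCGGTG" → prefix "GAAG" already present; 7 new (G, T, C, G, G, T, G)
  "GAAATGGTG" → prefix "GAA" already present; 6 new (A, T, G, G, T, G)
  "GAAG" → prefix "GAAG" already present; 0 new (none)
  "GAAATGGCTAT" → prefix "GAAATGG" already present; 4 new (C, T, A, T)
  "GAACACCTCTT" → prefix "GAAC" already present; 7 new (A, C, C, T, C, T, T)
  "GATTCGTG" → prefix "GA" already present; 6 new (T, T, C, G, T, G)
  "GAACGCA" → prefix "GAACG" already present; 2 new (C, A)
  "GAAAACC" → prefix "GAAA" already present; 3 new (A, C, C)
  "GAACGAATTC" → prefix "GAACGAAT" already present; 2 new (T, C)
  "GAAATGGT" → prefix "GAAATGGT" already present; 0 new (none)
  "GAAAAC" → prefix "GAAAAC" already present; 0 new (none)
  "GAACACCTCAG" → prefix "GAACACCTC" already present; 2 new (A, G)
  "GAAC" → prefix "GAAC" already present; 0 new (none)
  "GAAGAGA" → prefix "GAAGA" already present; 2 new (G, A)
Total nodes = 7 + 5 + 7 + 6 + 0 + 4 + 7 + 6 + 2 + 3 + 2 + 0 + 0 + 2 + 0 + 2 = 53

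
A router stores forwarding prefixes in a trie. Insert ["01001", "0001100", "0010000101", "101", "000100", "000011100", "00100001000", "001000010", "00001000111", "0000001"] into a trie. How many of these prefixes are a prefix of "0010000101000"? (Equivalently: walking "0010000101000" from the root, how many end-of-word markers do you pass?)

2

Walk "0010000101000" from the root; an end-of-word marker is hit whenever a stored word is a prefix of "0010000101000".
Prefixes of the query that are stored words: "001000010", "0010000101"
Count: 2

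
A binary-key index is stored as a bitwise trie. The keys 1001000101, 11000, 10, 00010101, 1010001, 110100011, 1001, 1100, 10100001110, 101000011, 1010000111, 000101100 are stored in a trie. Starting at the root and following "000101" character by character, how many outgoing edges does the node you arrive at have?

2

The children of the "000101" node are the distinct next characters among strings starting with "000101".
Characters that immediately follow "000101" among the stored strings: {0, 1}.
That node has 2 child edges.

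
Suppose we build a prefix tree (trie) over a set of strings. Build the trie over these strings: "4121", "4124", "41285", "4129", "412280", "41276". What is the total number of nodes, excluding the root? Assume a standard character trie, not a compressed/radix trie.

13

Insert word by word; a character creates a node only if that edge doesn't already exist:
  "4121" → 4 new (4, 1, 2, 1)
  "4124" → prefix "412" already present; 1 new (4)
  "41285" → prefix "412" already present; 2 new (8, 5)
  "4129" → prefix "412" already present; 1 new (9)
  "412280" → prefix "412" already present; 3 new (2, 8, 0)
  "41276" → prefix "412" already present; 2 new (7, 6)
Total nodes = 4 + 1 + 2 + 1 + 3 + 2 = 13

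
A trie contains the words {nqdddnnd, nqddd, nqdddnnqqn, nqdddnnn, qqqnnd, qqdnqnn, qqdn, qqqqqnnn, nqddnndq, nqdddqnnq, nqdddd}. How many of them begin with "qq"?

Walk to "qq"; the words in its subtree are exactly those with that prefix.
Matches: "qqdn", "qqdnqnn", "qqqnnd", "qqqqqnnn"
Count: 4

4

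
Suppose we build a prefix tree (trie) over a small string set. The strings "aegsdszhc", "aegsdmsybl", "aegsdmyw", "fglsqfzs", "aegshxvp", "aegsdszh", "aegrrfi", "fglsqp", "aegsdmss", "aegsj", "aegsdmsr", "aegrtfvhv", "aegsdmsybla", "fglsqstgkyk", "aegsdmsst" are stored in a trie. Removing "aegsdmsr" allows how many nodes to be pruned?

After clearing the end-marker at "aegsdmsr", prune upward until reaching a node still needed by another word.
The suffix "r" (1 node) is used only by "aegsdmsr"; the node for "aegsdms" still has the child "y", so pruning stops there.
Nodes removed: 1

1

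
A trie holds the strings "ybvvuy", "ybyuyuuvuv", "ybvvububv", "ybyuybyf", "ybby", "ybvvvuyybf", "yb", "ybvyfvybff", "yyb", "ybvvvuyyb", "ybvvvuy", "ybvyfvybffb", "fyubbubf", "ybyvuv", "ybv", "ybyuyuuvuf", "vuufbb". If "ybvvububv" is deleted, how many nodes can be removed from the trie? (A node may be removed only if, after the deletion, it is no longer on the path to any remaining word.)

4

After clearing the end-marker at "ybvvububv", prune upward until reaching a node still needed by another word.
The suffix "bubv" (4 nodes) is used only by "ybvvububv"; the node for "ybvvu" still has the child "y", so pruning stops there.
Nodes removed: 4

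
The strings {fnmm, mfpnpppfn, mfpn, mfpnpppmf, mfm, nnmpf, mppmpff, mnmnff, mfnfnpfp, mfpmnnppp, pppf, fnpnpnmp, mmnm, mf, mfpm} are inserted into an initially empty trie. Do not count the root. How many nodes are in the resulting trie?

Insert word by word; a character creates a node only if that edge doesn't already exist:
  "fnmm" → 4 new (f, n, m, m)
  "mfpnpppfn" → 9 new (m, f, p, n, p, p, p, f, n)
  "mfpn" → prefix "mfpn" already present; 0 new (none)
  "mfpnpppmf" → prefix "mfpnppp" already present; 2 new (m, f)
  "mfm" → prefix "mf" already present; 1 new (m)
  "nnmpf" → 5 new (n, n, m, p, f)
  "mppmpff" → prefix "m" already present; 6 new (p, p, m, p, f, f)
  "mnmnff" → prefix "m" already present; 5 new (n, m, n, f, f)
  "mfnfnpfp" → prefix "mf" already present; 6 new (n, f, n, p, f, p)
  "mfpmnnppp" → prefix "mfp" already present; 6 new (m, n, n, p, p, p)
  "pppf" → 4 new (p, p, p, f)
  "fnpnpnmp" → prefix "fn" already present; 6 new (p, n, p, n, m, p)
  "mmnm" → prefix "m" already present; 3 new (m, n, m)
  "mf" → prefix "mf" already present; 0 new (none)
  "mfpm" → prefix "mfpm" already present; 0 new (none)
Total nodes = 4 + 9 + 0 + 2 + 1 + 5 + 6 + 5 + 6 + 6 + 4 + 6 + 3 + 0 + 0 = 57

57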